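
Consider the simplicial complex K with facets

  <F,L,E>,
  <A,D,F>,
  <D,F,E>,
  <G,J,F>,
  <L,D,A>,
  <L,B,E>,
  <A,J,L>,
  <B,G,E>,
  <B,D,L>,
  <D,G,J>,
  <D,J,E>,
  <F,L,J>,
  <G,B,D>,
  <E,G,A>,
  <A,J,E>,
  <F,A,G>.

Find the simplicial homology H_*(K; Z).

We work with the vertex ordering A < B < D < E < F < G < J < L. The simplices of K, each written with vertices in increasing order, are:

  0-simplices (8): A, B, D, E, F, G, J, L
  1-simplices (24): AD, AE, AF, AG, AJ, AL, BD, BE, BG, BL, DE, DF, DG, DJ, DL, EF, EG, EJ, EL, FG, FJ, FL, GJ, JL
  2-simplices (16): ADF, ADL, AEG, AEJ, AFG, AJL, BDG, BDL, BEG, BEL, DEF, DEJ, DGJ, EFL, FGJ, FJL

giving chain groups C_0 ≅ Z^8, C_1 ≅ Z^24, C_2 ≅ Z^16.

Boundary ∂_1: C_1 → C_0 maps an edge to its endpoints' difference, ∂[p,q] = q − p. For instance
  ∂BG = G − B.
The resulting 8×24 matrix has rank 7, and its Smith normal form has invariant factors (1,1,1,1,1,1,1).

∂_2: C_2 → C_1 acts by ∂[p,q,r] = [q,r] − [p,r] + [p,q]. For instance
  ∂BEG = EG − BG + BE,
  ∂FGJ = GJ − FJ + FG.
As a 24×16 matrix over Z this has rank 15, with invariant factors (1,1,1,1,1,1,1,1,1,1,1,1,1,1,1).

Computing H_k = (kernel of ∂_k) / (image of ∂_{k+1}):

  H_0: rank C_0 − rank ∂_1 = 8 − 7 = 1, and the invariant factors of ∂_1 are all 1, so H_0 ≅ Z.
  H_1: rank ker ∂_1 − rank ∂_2 = (24 − 7) − 15 = 2, and the invariant factors of ∂_2 are all 1, so H_1 ≅ Z^2.
  H_2: rank ker ∂_2 − rank ∂_3 = (16 − 15) − 0 = 1, and there is no ∂_3, so H_2 ≅ Z.

As a check, the Euler characteristic is 8 − 24 + 16 = 0, which agrees with 1 − 2 + 1 = 0.

H_0 ≅ Z,  H_1 ≅ Z^2,  H_2 ≅ Z.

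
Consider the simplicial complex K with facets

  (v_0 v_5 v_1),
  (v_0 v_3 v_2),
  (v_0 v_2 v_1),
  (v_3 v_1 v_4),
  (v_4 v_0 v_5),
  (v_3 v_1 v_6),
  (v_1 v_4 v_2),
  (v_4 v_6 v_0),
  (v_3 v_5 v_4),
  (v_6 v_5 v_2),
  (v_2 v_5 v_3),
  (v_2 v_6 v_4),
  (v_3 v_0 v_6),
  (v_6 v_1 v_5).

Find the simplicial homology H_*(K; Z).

H_0 = Z,  H_1 = Z^2,  H_2 = Z.

Take the total order v_0 < v_1 < v_2 < v_3 < v_4 < v_5 < v_6 on the vertex set. Then K (dimension 2) consists of the simplices:

  0-simplices (7): [v_0], [v_1], [v_2], [v_3], [v_4], [v_5], [v_6]
  1-simplices (21): (21 of them)
  2-simplices (14): (14 of them)

Hence C_0 ≅ Z^7, C_1 ≅ Z^21, C_2 ≅ Z^14.

The boundary map ∂_1: C_1 → C_0 maps an edge to its endpoints' difference, ∂[p,q] = q − p. For instance
  ∂[v_0,v_3] = [v_3] − [v_0].
The 7×21 boundary matrix has rank 6 and Smith normal form diag(1,1,1,1,1,1).

∂_2: C_2 → C_1 acts by ∂[p,q,r] = [q,r] − [p,r] + [p,q]. For instance
  ∂[v_2,v_3,v_5] = [v_3,v_5] − [v_2,v_5] + [v_2,v_3],
  ∂[v_0,v_4,v_5] = [v_4,v_5] − [v_0,v_5] + [v_0,v_4].
The 21×14 boundary matrix has rank 13 and Smith normal form diag(1,1,1,1,1,1,1,1,1,1,1,1,1).

Reading off H_k = ker ∂_k / im ∂_{k+1}:

  H_0: rank C_0 − rank ∂_1 = 7 − 6 = 1, and the invariant factors of ∂_1 are all 1, so H_0 ≅ Z.
  H_1: rank ker ∂_1 − rank ∂_2 = (21 − 6) − 13 = 2, and the invariant factors of ∂_2 are all 1, so H_1 ≅ Z^2.
  H_2: rank ker ∂_2 − rank ∂_3 = (14 − 13) − 0 = 1, and there is no ∂_3, so H_2 ≅ Z.

(K is a triangulation of the torus T^2.)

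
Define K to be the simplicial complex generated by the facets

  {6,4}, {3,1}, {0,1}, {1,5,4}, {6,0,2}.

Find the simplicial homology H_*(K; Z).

Take the total order 0 < 1 < 2 < 3 < 4 < 5 < 6 on the vertex set. Then K (dimension 2) consists of the simplices:

  0-simplices (7): [0], [1], [2], [3], [4], [5], [6]
  1-simplices (9): [0,1], [0,2], [0,6], [1,3], [1,4], [1,5], [2,6], [4,5], [4,6]
  2-simplices (2): [0,2,6], [1,4,5]

so the chain groups are C_0 ≅ Z^7, C_1 ≅ Z^9, C_2 ≅ Z^2.

∂_1: C_1 → C_0 sends each edge [p,q] (with p < q) to q − p. For instance
  ∂[2,6] = [6] − [2].
This gives a 7×9 integer matrix of rank 6; reducing to Smith normal form yields diagonal entries (1,1,1,1,1,1).

The boundary map ∂_2: C_2 → C_1 sends each 2-simplex [p,q,r] to [q,r] − [p,r] + [p,q]. For instance
  ∂[1,4,5] = [4,5] − [1,5] + [1,4],
  ∂[0,2,6] = [2,6] − [0,6] + [0,2].
The 9×2 boundary matrix has rank 2 and Smith normal form diag(1,1).

From H_k ≅ ker(∂_k) / im(∂_{k+1}) we obtain:

  H_0: rank C_0 − rank ∂_1 = 7 − 6 = 1, and the invariant factors of ∂_1 are all 1, so H_0 = Z.
  H_1: rank ker ∂_1 − rank ∂_2 = (9 − 6) − 2 = 1, and the invariant factors of ∂_2 are all 1, so H_1 = Z.
  H_2: rank ker ∂_2 − rank ∂_3 = (2 − 2) − 0 = 0, and there is no ∂_3, so H_2 = 0.

H_0 ≅ Z,  H_1 ≅ Z,  H_2 = 0.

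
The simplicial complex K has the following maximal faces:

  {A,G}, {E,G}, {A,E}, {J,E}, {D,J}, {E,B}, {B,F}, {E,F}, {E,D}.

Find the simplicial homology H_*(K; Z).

Take the total order A < B < D < E < F < G < J on the vertex set. Then K (dimension 1) consists of the simplices:

  0-simplices (7): A, B, D, E, F, G, J
  1-simplices (9): AE, AG, BE, BF, DE, DJ, EF, EG, EJ

so the chain groups are C_0 ≅ Z^7, C_1 ≅ Z^9.

∂_1: C_1 → C_0 sends each edge [p,q] (with p < q) to q − p. For instance
  ∂BF = F − B.
As a 7×9 matrix over Z this has rank 6, with invariant factors (1,1,1,1,1,1).

Now H_k = ker ∂_k / im ∂_{k+1}, so:

  H_0: rank C_0 − rank ∂_1 = 7 − 6 = 1, and the invariant factors of ∂_1 are all 1, so H_0 = Z.
  H_1: rank ker ∂_1 − rank ∂_2 = (9 − 6) − 0 = 3, and there is no ∂_2, so H_1 = Z^3.

As a check, the Euler characteristic is 7 − 9 = -2, which agrees with 1 − 3 = -2.

H_0 ≅ Z,  H_1 ≅ Z^3.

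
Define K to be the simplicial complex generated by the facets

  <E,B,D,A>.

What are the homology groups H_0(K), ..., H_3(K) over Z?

Order the vertices as A < B < D < E. Listing each simplex with vertices in this order, K has dimension 3 with simplices:

  0-simplices (4): A, B, D, E
  1-simplices (6): AB, AD, AE, BD, BE, DE
  2-simplices (4): ABD, ABE, ADE, BDE
  3-simplices (1): ABDE

Hence C_0 ≅ Z^4, C_1 ≅ Z^6, C_2 ≅ Z^4, C_3 ≅ Z^1.

∂_1: C_1 → C_0 maps an edge to its endpoints' difference, ∂[p,q] = q − p.
The 4×6 boundary matrix has rank 3 and Smith normal form diag(1,1,1).

Boundary ∂_2: C_2 → C_1 sends each 2-simplex [p,q,r] to [q,r] − [p,r] + [p,q]. For instance
  ∂ADE = DE − AE + AD,
  ∂BDE = DE − BE + BD.
This gives a 6×4 integer matrix of rank 3; reducing to Smith normal form yields diagonal entries (1,1,1).

Boundary ∂_3: C_3 → C_2 sends each 3-simplex σ to the alternating sum Σ_i (−1)^i (σ with its i-th vertex removed). For instance
  ∂ABDE = BDE − ADE + ABE − ABD.
This gives a 4×1 integer matrix of rank 1; reducing to Smith normal form yields diagonal entries (1).

Now H_k = ker ∂_k / im ∂_{k+1}, so:

  H_0: rank C_0 − rank ∂_1 = 4 − 3 = 1, and the invariant factors of ∂_1 are all 1, so H_0 = Z.
  H_1: rank ker ∂_1 − rank ∂_2 = (6 − 3) − 3 = 0, and the invariant factors of ∂_2 are all 1, so H_1 = 0.
  H_2: rank ker ∂_2 − rank ∂_3 = (4 − 3) − 1 = 0, and the invariant factors of ∂_3 are all 1, so H_2 = 0.
  H_3: rank ker ∂_3 − rank ∂_4 = (1 − 1) − 0 = 0, and there is no ∂_4, so H_3 = 0.

As a check, the Euler characteristic is 4 − 6 + 4 − 1 = 1, which agrees with 1 − 0 + 0 − 0 = 1.

H_0 = Z,  H_1 = 0,  H_2 = 0,  H_3 = 0.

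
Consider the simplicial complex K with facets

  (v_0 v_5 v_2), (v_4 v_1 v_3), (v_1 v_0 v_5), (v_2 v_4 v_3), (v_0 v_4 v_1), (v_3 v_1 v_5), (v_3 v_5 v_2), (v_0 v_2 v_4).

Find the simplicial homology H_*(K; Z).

K has 6 vertices, 12 edges, 8 triangles.
rank ∂_0 = 0, rank ∂_1 = 5 ⇒ b_0 = 6 − 0 − 5 = 1; all invariant factors of ∂_1 are 1 so no torsion. So H_0 ≅ Z.
rank ∂_1 = 5, rank ∂_2 = 7 ⇒ b_1 = 12 − 5 − 7 = 0; all invariant factors of ∂_2 are 1 so no torsion. So H_1 ≅ 0.
rank ∂_2 = 7, rank ∂_3 = 0 ⇒ b_2 = 8 − 7 − 0 = 1. So H_2 ≅ Z.

H_0 ≅ Z,  H_1 = 0,  H_2 ≅ Z.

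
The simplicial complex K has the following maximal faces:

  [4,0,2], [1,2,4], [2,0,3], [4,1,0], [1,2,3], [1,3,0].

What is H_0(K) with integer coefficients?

H_0 = Z.

Fix the vertex order 0 < 1 < 2 < 3 < 4 and write every simplex with vertices in increasing order. Then dim K = 2 and the simplices of K are:

  0-simplices (5): [0], [1], [2], [3], [4]
  1-simplices (9): [0,1], [0,2], [0,3], [0,4], [1,2], [1,3], [1,4], [2,3], [2,4]
  2-simplices (6): [0,1,3], [0,1,4], [0,2,3], [0,2,4], [1,2,3], [1,2,4]

so the chain groups are C_0 ≅ Z^5, C_1 ≅ Z^9, C_2 ≅ Z^6.

Boundary ∂_1: C_1 → C_0 is given by ∂[p,q] = [q] − [p]. For instance
  ∂[1,4] = [4] − [1].
This gives a 5×9 integer matrix of rank 4; reducing to Smith normal form yields diagonal entries (1,1,1,1).

∂_2: C_2 → C_1 sends each 2-simplex [p,q,r] to [q,r] − [p,r] + [p,q]. For instance
  ∂[0,2,3] = [2,3] − [0,3] + [0,2],
  ∂[1,2,4] = [2,4] − [1,4] + [1,2].
This gives a 9×6 integer matrix of rank 5; reducing to Smith normal form yields diagonal entries (1,1,1,1,1).

Computing H_k = (kernel of ∂_k) / (image of ∂_{k+1}):

  H_0: rank C_0 − rank ∂_1 = 5 − 4 = 1, and the invariant factors of ∂_1 are all 1, so H_0 ≅ Z.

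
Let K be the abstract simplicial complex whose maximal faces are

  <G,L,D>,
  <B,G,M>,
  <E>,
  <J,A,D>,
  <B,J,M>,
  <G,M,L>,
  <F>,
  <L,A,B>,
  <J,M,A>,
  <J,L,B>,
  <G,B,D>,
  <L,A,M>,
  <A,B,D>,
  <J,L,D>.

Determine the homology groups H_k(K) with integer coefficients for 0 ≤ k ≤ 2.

H_0 = Z^3,  H_1 = Z/2Z,  H_2 = 0.

We work with the vertex ordering A < B < D < E < F < G < J < L < M. The simplices of K, each written with vertices in increasing order, are:

  0-simplices (9): A, B, D, E, F, G, J, L, M
  1-simplices (18): AB, AD, AJ, AL, AM, BD, BG, BJ, BL, BM, DG, DJ, DL, GL, GM, JL, JM, LM
  2-simplices (12): ABD, ABL, ADJ, AJM, ALM, BDG, BGM, BJL, BJM, DGL, DJL, GLM

Hence C_0 ≅ Z^9, C_1 ≅ Z^18, C_2 ≅ Z^12.

∂_1: C_1 → C_0 is given by ∂[p,q] = [q] − [p].
This gives a 9×18 integer matrix of rank 6; reducing to Smith normal form yields diagonal entries (1,1,1,1,1,1).

Boundary ∂_2: C_2 → C_1 acts by ∂[p,q,r] = [q,r] − [p,r] + [p,q]. For instance
  ∂ABL = BL − AL + AB,
  ∂BGM = GM − BM + BG.
The resulting 18×12 matrix has rank 12, and its Smith normal form has invariant factors (1,1,1,1,1,1,1,1,1,1,1,2).

Now H_k = ker ∂_k / im ∂_{k+1}, so:

  H_0: rank C_0 − rank ∂_1 = 9 − 6 = 3, and the invariant factors of ∂_1 are all 1, so H_0 ≅ Z^3.
  H_1: rank ker ∂_1 − rank ∂_2 = (18 − 6) − 12 = 0, and ∂_2 has invariant factor 2 > 1, so H_1 ≅ Z/2Z.
  H_2: rank ker ∂_2 − rank ∂_3 = (12 − 12) − 0 = 0, and there is no ∂_3, so H_2 ≅ 0.

(K is a triangulation of the disjoint union of a set of 2 points and the real projective plane RP^2.)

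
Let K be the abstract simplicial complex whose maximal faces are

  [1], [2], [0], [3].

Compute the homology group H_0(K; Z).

H_0 = Z^4.

We work with the vertex ordering 0 < 1 < 2 < 3. The simplices of K, each written with vertices in increasing order, are:

  0-simplices (4): [0], [1], [2], [3]

so the chain groups are C_0 ≅ Z^4.

From H_k ≅ ker(∂_k) / im(∂_{k+1}) we obtain:

  H_0: rank C_0 − rank ∂_1 = 4 − 0 = 4, and there is no ∂_1, so H_0 = Z^4.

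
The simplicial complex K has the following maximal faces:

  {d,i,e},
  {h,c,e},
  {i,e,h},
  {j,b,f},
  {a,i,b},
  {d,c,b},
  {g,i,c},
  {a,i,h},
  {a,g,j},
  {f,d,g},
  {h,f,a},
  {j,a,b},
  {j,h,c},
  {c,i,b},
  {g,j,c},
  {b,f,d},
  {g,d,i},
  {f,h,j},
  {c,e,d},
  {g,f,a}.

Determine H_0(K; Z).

Fix the vertex order a < b < c < d < e < f < g < h < i < j and write every simplex with vertices in increasing order. Then dim K = 2 and the simplices of K are:

  0-simplices (10): a, b, c, d, e, f, g, h, i, j
  1-simplices (30): ab, af, ag, ah, ai, aj, bc, bd, bf, bi, bj, cd, ce, cg, ch, ci, cj, de, df, dg, di, eh, ei, fg, fh, fj, gi, gj, hi, hj
  2-simplices (20): abi, abj, afg, afh, agj, ahi, bcd, bci, bdf, bfj, cde, ceh, cgi, cgj, chj, dei, dfg, dgi, ehi, fhj

so the chain groups are C_0 ≅ Z^10, C_1 ≅ Z^30, C_2 ≅ Z^20.

The boundary map ∂_1: C_1 → C_0 sends each edge [p,q] (with p < q) to q − p. For instance
  ∂ei = i − e.
The resulting 10×30 matrix has rank 9, and its Smith normal form has invariant factors (1,1,1,1,1,1,1,1,1).

∂_2: C_2 → C_1 acts by ∂[p,q,r] = [q,r] − [p,r] + [p,q]. For instance
  ∂bdf = df − bf + bd,
  ∂ehi = hi − ei + eh.
The resulting 30×20 matrix has rank 20, and its Smith normal form has invariant factors (1,1,1,1,1,1,1,1,1,1,1,1,1,1,1,1,1,1,1,2).

Computing H_k = (kernel of ∂_k) / (image of ∂_{k+1}):

  H_0: rank C_0 − rank ∂_1 = 10 − 9 = 1, and the invariant factors of ∂_1 are all 1, so H_0 ≅ Z.

H_0 ≅ Z.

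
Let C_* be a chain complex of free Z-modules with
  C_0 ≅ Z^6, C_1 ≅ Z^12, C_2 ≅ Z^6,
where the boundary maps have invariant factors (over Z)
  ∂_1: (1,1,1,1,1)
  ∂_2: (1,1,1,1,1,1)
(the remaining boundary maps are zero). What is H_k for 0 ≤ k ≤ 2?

H_0 ≅ Z,  H_1 ≅ Z,  H_2 = 0.

H_0: b_0 = 6 − 0 − 5 = 1; torsion from ∂_1 factors > 1: none. So H_0 ≅ Z.
H_1: b_1 = 12 − 5 − 6 = 1; torsion from ∂_2 factors > 1: none. So H_1 ≅ Z.
H_2: b_2 = 6 − 6 − 0 = 0; torsion from ∂_3 factors > 1: none. So H_2 ≅ 0.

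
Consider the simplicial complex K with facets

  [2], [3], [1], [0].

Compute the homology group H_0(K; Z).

H_0 ≅ Z^4.

Order the vertices as 0 < 1 < 2 < 3. Listing each simplex with vertices in this order, K has dimension 0 with simplices:

  0-simplices (4): [0], [1], [2], [3]

so the chain groups are C_0 ≅ Z^4.

From H_k ≅ ker(∂_k) / im(∂_{k+1}) we obtain:

  H_0: rank C_0 − rank ∂_1 = 4 − 0 = 4, and there is no ∂_1, so H_0 = Z^4.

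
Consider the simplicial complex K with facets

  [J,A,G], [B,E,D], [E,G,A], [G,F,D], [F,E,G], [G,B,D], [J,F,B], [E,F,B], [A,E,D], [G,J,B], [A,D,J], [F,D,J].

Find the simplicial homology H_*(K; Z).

H_0 = Z,  H_1 = Z/2Z,  H_2 = 0.

K has 7 vertices, 18 edges, 12 triangles.
rank ∂_0 = 0, rank ∂_1 = 6 ⇒ b_0 = 7 − 0 − 6 = 1; all invariant factors of ∂_1 are 1 so no torsion. So H_0 ≅ Z.
rank ∂_1 = 6, rank ∂_2 = 12 ⇒ b_1 = 18 − 6 − 12 = 0; ∂_2 has invariant factor(s) [2] giving torsion. So H_1 ≅ Z/2Z.
rank ∂_2 = 12, rank ∂_3 = 0 ⇒ b_2 = 12 − 12 − 0 = 0. So H_2 ≅ 0.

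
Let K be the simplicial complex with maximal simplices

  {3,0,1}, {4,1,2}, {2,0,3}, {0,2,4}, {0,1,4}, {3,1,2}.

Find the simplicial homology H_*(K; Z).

H_0 = Z,  H_1 = 0,  H_2 = Z.

We work with the vertex ordering 0 < 1 < 2 < 3 < 4. The simplices of K, each written with vertices in increasing order, are:

  0-simplices (5): [0], [1], [2], [3], [4]
  1-simplices (9): [0,1], [0,2], [0,3], [0,4], [1,2], [1,3], [1,4], [2,3], [2,4]
  2-simplices (6): [0,1,3], [0,1,4], [0,2,3], [0,2,4], [1,2,3], [1,2,4]

giving chain groups C_0 ≅ Z^5, C_1 ≅ Z^9, C_2 ≅ Z^6.

The boundary map ∂_1: C_1 → C_0 is given by ∂[p,q] = [q] − [p]. For instance
  ∂[2,3] = [3] − [2].
As a 5×9 matrix over Z this has rank 4, with invariant factors (1,1,1,1).

Boundary ∂_2: C_2 → C_1 acts by ∂[p,q,r] = [q,r] − [p,r] + [p,q]. For instance
  ∂[0,2,3] = [2,3] − [0,3] + [0,2],
  ∂[0,1,3] = [1,3] − [0,3] + [0,1].
The 9×6 boundary matrix has rank 5 and Smith normal form diag(1,1,1,1,1).

Reading off H_k = ker ∂_k / im ∂_{k+1}:

  H_0: rank C_0 − rank ∂_1 = 5 − 4 = 1, and the invariant factors of ∂_1 are all 1, so H_0 = Z.
  H_1: rank ker ∂_1 − rank ∂_2 = (9 − 4) − 5 = 0, and the invariant factors of ∂_2 are all 1, so H_1 = 0.
  H_2: rank ker ∂_2 − rank ∂_3 = (6 − 5) − 0 = 1, and there is no ∂_3, so H_2 = Z.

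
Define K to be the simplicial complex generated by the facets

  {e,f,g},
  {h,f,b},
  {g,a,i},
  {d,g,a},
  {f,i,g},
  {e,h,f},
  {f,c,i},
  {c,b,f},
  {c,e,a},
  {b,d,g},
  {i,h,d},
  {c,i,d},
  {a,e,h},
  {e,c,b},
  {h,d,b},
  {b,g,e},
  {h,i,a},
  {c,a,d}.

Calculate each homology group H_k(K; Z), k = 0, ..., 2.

Take the total order a < b < c < d < e < f < g < h < i on the vertex set. Then K (dimension 2) consists of the simplices:

  0-simplices (9): a, b, c, d, e, f, g, h, i
  1-simplices (27): ac, ad, ae, ag, ah, ai, bc, bd, be, bf, bg, bh, cd, ce, cf, ci, dg, dh, di, ef, eg, eh, fg, fh, fi, gi, hi
  2-simplices (18): acd, ace, adg, aeh, agi, ahi, bce, bcf, bdg, bdh, beg, bfh, cdi, cfi, dhi, efg, efh, fgi

giving chain groups C_0 ≅ Z^9, C_1 ≅ Z^27, C_2 ≅ Z^18.

The boundary map ∂_1: C_1 → C_0 sends each edge [p,q] (with p < q) to q − p. For instance
  ∂be = e − b.
The resulting 9×27 matrix has rank 8, and its Smith normal form has invariant factors (1,1,1,1,1,1,1,1).

The boundary map ∂_2: C_2 → C_1 maps a triangle to the signed sum of its edges. For instance
  ∂beg = eg − bg + be,
  ∂bce = ce − be + bc.
As a 27×18 matrix over Z this has rank 18, with invariant factors (1,1,1,1,1,1,1,1,1,1,1,1,1,1,1,1,1,2).

Now H_k = ker ∂_k / im ∂_{k+1}, so:

  H_0: rank C_0 − rank ∂_1 = 9 − 8 = 1, and the invariant factors of ∂_1 are all 1, so H_0 ≅ Z.
  H_1: rank ker ∂_1 − rank ∂_2 = (27 − 8) − 18 = 1, and ∂_2 has invariant factor 2 > 1, so H_1 ≅ Z ⊕ Z/2.
  H_2: rank ker ∂_2 − rank ∂_3 = (18 − 18) − 0 = 0, and there is no ∂_3, so H_2 ≅ 0.

H_0 ≅ Z,  H_1 ≅ Z ⊕ Z/2,  H_2 = 0.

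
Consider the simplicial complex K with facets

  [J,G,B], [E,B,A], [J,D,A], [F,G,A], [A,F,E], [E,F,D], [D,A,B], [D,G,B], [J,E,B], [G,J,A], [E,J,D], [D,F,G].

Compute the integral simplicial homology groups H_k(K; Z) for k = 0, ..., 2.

Take the total order A < B < D < E < F < G < J on the vertex set. Then K (dimension 2) consists of the simplices:

  0-simplices (7): A, B, D, E, F, G, J
  1-simplices (18): AB, AD, AE, AF, AG, AJ, BD, BE, BG, BJ, DE, DF, DG, DJ, EF, EJ, FG, GJ
  2-simplices (12): ABD, ABE, ADJ, AEF, AFG, AGJ, BDG, BEJ, BGJ, DEF, DEJ, DFG

so the chain groups are C_0 ≅ Z^7, C_1 ≅ Z^18, C_2 ≅ Z^12.

∂_1: C_1 → C_0 sends each edge [p,q] (with p < q) to q − p. For instance
  ∂AF = F − A.
The resulting 7×18 matrix has rank 6, and its Smith normal form has invariant factors (1,1,1,1,1,1).

The boundary map ∂_2: C_2 → C_1 acts by ∂[p,q,r] = [q,r] − [p,r] + [p,q]. For instance
  ∂ABD = BD − AD + AB,
  ∂BEJ = EJ − BJ + BE.
This gives a 18×12 integer matrix of rank 12; reducing to Smith normal form yields diagonal entries (1,1,1,1,1,1,1,1,1,1,1,2).

Now H_k = ker ∂_k / im ∂_{k+1}, so:

  H_0: rank C_0 − rank ∂_1 = 7 − 6 = 1, and the invariant factors of ∂_1 are all 1, so H_0 ≅ Z.
  H_1: rank ker ∂_1 − rank ∂_2 = (18 − 6) − 12 = 0, and ∂_2 has invariant factor 2 > 1, so H_1 ≅ Z/2Z.
  H_2: rank ker ∂_2 − rank ∂_3 = (12 − 12) − 0 = 0, and there is no ∂_3, so H_2 ≅ 0.

H_0 = Z,  H_1 = Z/2Z,  H_2 = 0.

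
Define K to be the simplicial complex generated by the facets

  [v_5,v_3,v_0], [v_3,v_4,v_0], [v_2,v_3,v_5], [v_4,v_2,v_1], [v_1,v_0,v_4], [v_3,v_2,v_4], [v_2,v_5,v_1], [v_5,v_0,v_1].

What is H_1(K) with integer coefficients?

H_1 = 0.

K has 6 vertices, 12 edges, 8 triangles.
rank ∂_1 = 5, rank ∂_2 = 7 ⇒ b_1 = 12 − 5 − 7 = 0; all invariant factors of ∂_2 are 1 so no torsion. So H_1 ≅ 0.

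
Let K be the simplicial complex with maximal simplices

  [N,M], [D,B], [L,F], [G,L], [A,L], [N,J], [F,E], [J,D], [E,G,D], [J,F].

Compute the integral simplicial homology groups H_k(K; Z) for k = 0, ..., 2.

H_0 ≅ Z,  H_1 ≅ Z^2,  H_2 = 0.

K has 10 vertices, 12 edges, 1 triangle.
rank ∂_0 = 0, rank ∂_1 = 9 ⇒ b_0 = 10 − 0 − 9 = 1; all invariant factors of ∂_1 are 1 so no torsion. So H_0 ≅ Z.
rank ∂_1 = 9, rank ∂_2 = 1 ⇒ b_1 = 12 − 9 − 1 = 2; all invariant factors of ∂_2 are 1 so no torsion. So H_1 ≅ Z^2.
rank ∂_2 = 1, rank ∂_3 = 0 ⇒ b_2 = 1 − 1 − 0 = 0. So H_2 ≅ 0.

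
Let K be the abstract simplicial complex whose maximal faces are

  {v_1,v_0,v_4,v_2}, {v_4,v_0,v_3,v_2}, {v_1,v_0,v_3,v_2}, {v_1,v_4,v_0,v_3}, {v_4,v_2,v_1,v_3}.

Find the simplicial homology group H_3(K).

H_3 ≅ Z.

Take the total order v_0 < v_1 < v_2 < v_3 < v_4 on the vertex set. Then K (dimension 3) consists of the simplices:

  0-simplices (5): [v_0], [v_1], [v_2], [v_3], [v_4]
  1-simplices (10): [v_0,v_1], [v_0,v_2], [v_0,v_3], [v_0,v_4], [v_1,v_2], [v_1,v_3], [v_1,v_4], [v_2,v_3], [v_2,v_4], [v_3,v_4]
  2-simplices (10): [v_0,v_1,v_2], [v_0,v_1,v_3], [v_0,v_1,v_4], [v_0,v_2,v_3], [v_0,v_2,v_4], [v_0,v_3,v_4], [v_1,v_2,v_3], [v_1,v_2,v_4], [v_1,v_3,v_4], [v_2,v_3,v_4]
  3-simplices (5): [v_0,v_1,v_2,v_3], [v_0,v_1,v_2,v_4], [v_0,v_1,v_3,v_4], [v_0,v_2,v_3,v_4], [v_1,v_2,v_3,v_4]

giving chain groups C_0 ≅ Z^5, C_1 ≅ Z^10, C_2 ≅ Z^10, C_3 ≅ Z^5.

The boundary map ∂_1: C_1 → C_0 sends each edge [p,q] (with p < q) to q − p. For instance
  ∂[v_1,v_3] = [v_3] − [v_1].
The 5×10 boundary matrix has rank 4 and Smith normal form diag(1,1,1,1).

∂_2: C_2 → C_1 sends each 2-simplex [p,q,r] to [q,r] − [p,r] + [p,q]. For instance
  ∂[v_2,v_3,v_4] = [v_3,v_4] − [v_2,v_4] + [v_2,v_3],
  ∂[v_0,v_2,v_3] = [v_2,v_3] − [v_0,v_3] + [v_0,v_2].
The resulting 10×10 matrix has rank 6, and its Smith normal form has invariant factors (1,1,1,1,1,1).

The boundary map ∂_3: C_3 → C_2 sends each 3-simplex σ to the alternating sum Σ_i (−1)^i (σ with its i-th vertex removed). For instance
  ∂[v_0,v_2,v_3,v_4] = [v_2,v_3,v_4] − [v_0,v_3,v_4] + [v_0,v_2,v_4] − [v_0,v_2,v_3],
  ∂[v_0,v_1,v_2,v_3] = [v_1,v_2,v_3] − [v_0,v_2,v_3] + [v_0,v_1,v_3] − [v_0,v_1,v_2].
As a 10×5 matrix over Z this has rank 4, with invariant factors (1,1,1,1).

Reading off H_k = ker ∂_k / im ∂_{k+1}:

  H_3: rank ker ∂_3 − rank ∂_4 = (5 − 4) − 0 = 1, and there is no ∂_4, so H_3 = Z.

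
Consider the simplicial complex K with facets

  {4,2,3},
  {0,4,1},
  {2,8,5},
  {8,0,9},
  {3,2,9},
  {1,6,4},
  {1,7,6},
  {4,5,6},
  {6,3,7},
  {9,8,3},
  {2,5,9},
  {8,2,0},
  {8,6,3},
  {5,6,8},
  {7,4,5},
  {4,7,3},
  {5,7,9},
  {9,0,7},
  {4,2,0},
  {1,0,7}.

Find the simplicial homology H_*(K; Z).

We work with the vertex ordering 0 < 1 < 2 < 3 < 4 < 5 < 6 < 7 < 8 < 9. The simplices of K, each written with vertices in increasing order, are:

  0-simplices (10): [0], [1], [2], [3], [4], [5], [6], [7], [8], [9]
  1-simplices (30): (30 of them)
  2-simplices (20): (20 of them)

Hence C_0 ≅ Z^10, C_1 ≅ Z^30, C_2 ≅ Z^20.

Boundary ∂_1: C_1 → C_0 maps an edge to its endpoints' difference, ∂[p,q] = q − p. For instance
  ∂[3,7] = [7] − [3].
As a 10×30 matrix over Z this has rank 9, with invariant factors (1,1,1,1,1,1,1,1,1).

The boundary map ∂_2: C_2 → C_1 sends each 2-simplex [p,q,r] to [q,r] − [p,r] + [p,q]. For instance
  ∂[2,5,9] = [5,9] − [2,9] + [2,5],
  ∂[3,4,7] = [4,7] − [3,7] + [3,4].
The resulting 30×20 matrix has rank 20, and its Smith normal form has invariant factors (1,1,1,1,1,1,1,1,1,1,1,1,1,1,1,1,1,1,1,2).

Reading off H_k = ker ∂_k / im ∂_{k+1}:

  H_0: rank C_0 − rank ∂_1 = 10 − 9 = 1, and the invariant factors of ∂_1 are all 1, so H_0 ≅ Z.
  H_1: rank ker ∂_1 − rank ∂_2 = (30 − 9) − 20 = 1, and ∂_2 has invariant factor 2 > 1, so H_1 ≅ Z × Z/2.
  H_2: rank ker ∂_2 − rank ∂_3 = (20 − 20) − 0 = 0, and there is no ∂_3, so H_2 ≅ 0.

H_0 = Z,  H_1 = Z × Z/2,  H_2 = 0.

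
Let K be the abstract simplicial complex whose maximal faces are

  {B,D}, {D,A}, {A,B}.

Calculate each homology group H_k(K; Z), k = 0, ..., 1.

H_0 ≅ Z,  H_1 ≅ Z.

Order the vertices as A < B < D. Listing each simplex with vertices in this order, K has dimension 1 with simplices:

  0-simplices (3): A, B, D
  1-simplices (3): AB, AD, BD

Hence C_0 ≅ Z^3, C_1 ≅ Z^3.

The boundary map ∂_1: C_1 → C_0 sends each edge [p,q] (with p < q) to q − p.
As a 3×3 matrix over Z this has rank 2, with invariant factors (1,1).

From H_k ≅ ker(∂_k) / im(∂_{k+1}) we obtain:

  H_0: rank C_0 − rank ∂_1 = 3 − 2 = 1, and the invariant factors of ∂_1 are all 1, so H_0 ≅ Z.
  H_1: rank ker ∂_1 − rank ∂_2 = (3 − 2) − 0 = 1, and there is no ∂_2, so H_1 ≅ Z.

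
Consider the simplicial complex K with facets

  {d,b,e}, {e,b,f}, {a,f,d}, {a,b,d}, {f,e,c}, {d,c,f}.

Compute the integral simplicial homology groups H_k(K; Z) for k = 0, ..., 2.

H_0 ≅ Z,  H_1 ≅ Z,  H_2 = 0.

We work with the vertex ordering a < b < c < d < e < f. The simplices of K, each written with vertices in increasing order, are:

  0-simplices (6): a, b, c, d, e, f
  1-simplices (12): ab, ad, af, bd, be, bf, cd, ce, cf, de, df, ef
  2-simplices (6): abd, adf, bde, bef, cdf, cef

so the chain groups are C_0 ≅ Z^6, C_1 ≅ Z^12, C_2 ≅ Z^6.

Boundary ∂_1: C_1 → C_0 is given by ∂[p,q] = [q] − [p].
The 6×12 boundary matrix has rank 5 and Smith normal form diag(1,1,1,1,1).

∂_2: C_2 → C_1 acts by ∂[p,q,r] = [q,r] − [p,r] + [p,q]. For instance
  ∂cef = ef − cf + ce,
  ∂bef = ef − bf + be.
The 12×6 boundary matrix has rank 6 and Smith normal form diag(1,1,1,1,1,1).

Computing H_k = (kernel of ∂_k) / (image of ∂_{k+1}):

  H_0: rank C_0 − rank ∂_1 = 6 − 5 = 1, and the invariant factors of ∂_1 are all 1, so H_0 = Z.
  H_1: rank ker ∂_1 − rank ∂_2 = (12 − 5) − 6 = 1, and the invariant factors of ∂_2 are all 1, so H_1 = Z.
  H_2: rank ker ∂_2 − rank ∂_3 = (6 − 6) − 0 = 0, and there is no ∂_3, so H_2 = 0.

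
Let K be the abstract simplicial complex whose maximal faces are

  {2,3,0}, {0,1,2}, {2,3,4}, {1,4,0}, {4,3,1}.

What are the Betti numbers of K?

Fix the vertex order 0 < 1 < 2 < 3 < 4 and write every simplex with vertices in increasing order. Then dim K = 2 and the simplices of K are:

  0-simplices (5): [0], [1], [2], [3], [4]
  1-simplices (10): [0,1], [0,2], [0,3], [0,4], [1,2], [1,3], [1,4], [2,3], [2,4], [3,4]
  2-simplices (5): [0,1,2], [0,1,4], [0,2,3], [1,3,4], [2,3,4]

so the chain groups are C_0 ≅ Z^5, C_1 ≅ Z^10, C_2 ≅ Z^5.

Boundary ∂_1: C_1 → C_0 maps an edge to its endpoints' difference, ∂[p,q] = q − p. For instance
  ∂[0,1] = [1] − [0].
This gives a 5×10 integer matrix of rank 4; reducing to Smith normal form yields diagonal entries (1,1,1,1).

∂_2: C_2 → C_1 maps a triangle to the signed sum of its edges. For instance
  ∂[0,2,3] = [2,3] − [0,3] + [0,2],
  ∂[2,3,4] = [3,4] − [2,4] + [2,3].
As a 10×5 matrix over Z this has rank 5, with invariant factors (1,1,1,1,1).

From H_k ≅ ker(∂_k) / im(∂_{k+1}) we obtain:

  H_0: rank C_0 − rank ∂_1 = 5 − 4 = 1, and the invariant factors of ∂_1 are all 1, so H_0 ≅ Z.
  H_1: rank ker ∂_1 − rank ∂_2 = (10 − 4) − 5 = 1, and the invariant factors of ∂_2 are all 1, so H_1 ≅ Z.
  H_2: rank ker ∂_2 − rank ∂_3 = (5 − 5) − 0 = 0, and there is no ∂_3, so H_2 ≅ 0.

(K is a triangulation of the Möbius band.)

Hence the Betti numbers are b_0 = 1, b_1 = 1, b_2 = 0.

b_0 = 1, b_1 = 1, b_2 = 0.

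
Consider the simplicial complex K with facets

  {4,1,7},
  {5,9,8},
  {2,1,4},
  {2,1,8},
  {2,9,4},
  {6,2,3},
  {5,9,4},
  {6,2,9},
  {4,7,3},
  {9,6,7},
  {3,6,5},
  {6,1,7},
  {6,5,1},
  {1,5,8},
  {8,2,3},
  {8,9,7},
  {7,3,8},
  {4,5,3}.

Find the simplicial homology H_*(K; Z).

H_0 ≅ Z,  H_1 ≅ Z^2,  H_2 ≅ Z.

We work with the vertex ordering 1 < 2 < 3 < 4 < 5 < 6 < 7 < 8 < 9. The simplices of K, each written with vertices in increasing order, are:

  0-simplices (9): [1], [2], [3], [4], [5], [6], [7], [8], [9]
  1-simplices (27): (27 of them)
  2-simplices (18): [1,2,4], [1,2,8], [1,4,7], [1,5,6], [1,5,8], [1,6,7], [2,3,6], [2,3,8], [2,4,9], [2,6,9], [3,4,5], [3,4,7], [3,5,6], [3,7,8], [4,5,9], [5,8,9], [6,7,9], [7,8,9]

so the chain groups are C_0 ≅ Z^9, C_1 ≅ Z^27, C_2 ≅ Z^18.

The boundary map ∂_1: C_1 → C_0 is given by ∂[p,q] = [q] − [p].
This gives a 9×27 integer matrix of rank 8; reducing to Smith normal form yields diagonal entries (1,1,1,1,1,1,1,1).

∂_2: C_2 → C_1 maps a triangle to the signed sum of its edges. For instance
  ∂[2,3,6] = [3,6] − [2,6] + [2,3],
  ∂[6,7,9] = [7,9] − [6,9] + [6,7].
As a 27×18 matrix over Z this has rank 17, with invariant factors (1,1,1,1,1,1,1,1,1,1,1,1,1,1,1,1,1).

From H_k ≅ ker(∂_k) / im(∂_{k+1}) we obtain:

  H_0: rank C_0 − rank ∂_1 = 9 − 8 = 1, and the invariant factors of ∂_1 are all 1, so H_0 = Z.
  H_1: rank ker ∂_1 − rank ∂_2 = (27 − 8) − 17 = 2, and the invariant factors of ∂_2 are all 1, so H_1 = Z^2.
  H_2: rank ker ∂_2 − rank ∂_3 = (18 − 17) − 0 = 1, and there is no ∂_3, so H_2 = Z.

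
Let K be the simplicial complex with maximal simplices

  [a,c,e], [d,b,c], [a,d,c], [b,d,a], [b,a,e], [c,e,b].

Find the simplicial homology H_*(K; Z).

Take the total order a < b < c < d < e on the vertex set. Then K (dimension 2) consists of the simplices:

  0-simplices (5): a, b, c, d, e
  1-simplices (9): ab, ac, ad, ae, bc, bd, be, cd, ce
  2-simplices (6): abd, abe, acd, ace, bcd, bce

giving chain groups C_0 ≅ Z^5, C_1 ≅ Z^9, C_2 ≅ Z^6.

∂_1: C_1 → C_0 maps an edge to its endpoints' difference, ∂[p,q] = q − p. For instance
  ∂ab = b − a.
The 5×9 boundary matrix has rank 4 and Smith normal form diag(1,1,1,1).

The boundary map ∂_2: C_2 → C_1 sends each 2-simplex [p,q,r] to [q,r] − [p,r] + [p,q]. For instance
  ∂ace = ce − ae + ac,
  ∂acd = cd − ad + ac.
As a 9×6 matrix over Z this has rank 5, with invariant factors (1,1,1,1,1).

From H_k ≅ ker(∂_k) / im(∂_{k+1}) we obtain:

  H_0: rank C_0 − rank ∂_1 = 5 − 4 = 1, and the invariant factors of ∂_1 are all 1, so H_0 = Z.
  H_1: rank ker ∂_1 − rank ∂_2 = (9 − 4) − 5 = 0, and the invariant factors of ∂_2 are all 1, so H_1 = 0.
  H_2: rank ker ∂_2 − rank ∂_3 = (6 − 5) − 0 = 1, and there is no ∂_3, so H_2 = Z.

H_0 = Z,  H_1 = 0,  H_2 = Z.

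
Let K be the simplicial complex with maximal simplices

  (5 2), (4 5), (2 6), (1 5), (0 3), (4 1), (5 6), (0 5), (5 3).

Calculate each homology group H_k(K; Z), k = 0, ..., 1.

H_0 ≅ Z,  H_1 ≅ Z^3.

K has 7 vertices, 9 edges.
rank ∂_0 = 0, rank ∂_1 = 6 ⇒ b_0 = 7 − 0 − 6 = 1; all invariant factors of ∂_1 are 1 so no torsion. So H_0 ≅ Z.
rank ∂_1 = 6, rank ∂_2 = 0 ⇒ b_1 = 9 − 6 − 0 = 3. So H_1 ≅ Z^3.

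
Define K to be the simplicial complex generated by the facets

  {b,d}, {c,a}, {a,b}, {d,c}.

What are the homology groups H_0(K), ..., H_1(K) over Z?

K has 4 vertices, 4 edges.
rank ∂_0 = 0, rank ∂_1 = 3 ⇒ b_0 = 4 − 0 − 3 = 1; all invariant factors of ∂_1 are 1 so no torsion. So H_0 = Z.
rank ∂_1 = 3, rank ∂_2 = 0 ⇒ b_1 = 4 − 3 − 0 = 1. So H_1 = Z.

H_0 = Z,  H_1 = Z.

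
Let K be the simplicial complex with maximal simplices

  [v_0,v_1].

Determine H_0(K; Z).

H_0 ≅ Z.

Take the total order v_0 < v_1 on the vertex set. Then K (dimension 1) consists of the simplices:

  0-simplices (2): [v_0], [v_1]
  1-simplices (1): [v_0,v_1]

so the chain groups are C_0 ≅ Z^2, C_1 ≅ Z^1.

The boundary map ∂_1: C_1 → C_0 maps an edge to its endpoints' difference, ∂[p,q] = q − p. For instance
  ∂[v_0,v_1] = [v_1] − [v_0].
The resulting 2×1 matrix has rank 1, and its Smith normal form has invariant factors (1).

Reading off H_k = ker ∂_k / im ∂_{k+1}:

  H_0: rank C_0 − rank ∂_1 = 2 − 1 = 1, and the invariant factors of ∂_1 are all 1, so H_0 = Z.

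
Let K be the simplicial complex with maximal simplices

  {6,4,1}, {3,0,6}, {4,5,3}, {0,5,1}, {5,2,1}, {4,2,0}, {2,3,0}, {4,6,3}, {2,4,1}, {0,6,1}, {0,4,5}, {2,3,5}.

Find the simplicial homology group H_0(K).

Fix the vertex order 0 < 1 < 2 < 3 < 4 < 5 < 6 and write every simplex with vertices in increasing order. Then dim K = 2 and the simplices of K are:

  0-simplices (7): [0], [1], [2], [3], [4], [5], [6]
  1-simplices (18): [0,1], [0,2], [0,3], [0,4], [0,5], [0,6], [1,2], [1,4], [1,5], [1,6], [2,3], [2,4], [2,5], [3,4], [3,5], [3,6], [4,5], [4,6]
  2-simplices (12): [0,1,5], [0,1,6], [0,2,3], [0,2,4], [0,3,6], [0,4,5], [1,2,4], [1,2,5], [1,4,6], [2,3,5], [3,4,5], [3,4,6]

giving chain groups C_0 ≅ Z^7, C_1 ≅ Z^18, C_2 ≅ Z^12.

The boundary map ∂_1: C_1 → C_0 maps an edge to its endpoints' difference, ∂[p,q] = q − p.
As a 7×18 matrix over Z this has rank 6, with invariant factors (1,1,1,1,1,1).

∂_2: C_2 → C_1 acts by ∂[p,q,r] = [q,r] − [p,r] + [p,q]. For instance
  ∂[0,1,5] = [1,5] − [0,5] + [0,1],
  ∂[1,4,6] = [4,6] − [1,6] + [1,4].
As a 18×12 matrix over Z this has rank 12, with invariant factors (1,1,1,1,1,1,1,1,1,1,1,2).

Computing H_k = (kernel of ∂_k) / (image of ∂_{k+1}):

  H_0: rank C_0 − rank ∂_1 = 7 − 6 = 1, and the invariant factors of ∂_1 are all 1, so H_0 = Z.

(K is a triangulation of the real projective plane RP^2.)

H_0 ≅ Z.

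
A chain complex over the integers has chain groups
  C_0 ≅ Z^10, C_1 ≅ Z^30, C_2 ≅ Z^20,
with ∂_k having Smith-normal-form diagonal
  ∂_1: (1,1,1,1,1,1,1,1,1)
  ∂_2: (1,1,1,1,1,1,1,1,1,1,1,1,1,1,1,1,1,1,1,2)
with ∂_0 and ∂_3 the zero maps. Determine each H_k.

H_0 ≅ Z,  H_1 ≅ Z × Z/2,  H_2 = 0.

H_0: b_0 = 10 − 0 − 9 = 1; torsion from ∂_1 factors > 1: none. So H_0 ≅ Z.
H_1: b_1 = 30 − 9 − 20 = 1; torsion from ∂_2 factors > 1: [2]. So H_1 ≅ Z × Z/2.
H_2: b_2 = 20 − 20 − 0 = 0; torsion from ∂_3 factors > 1: none. So H_2 ≅ 0.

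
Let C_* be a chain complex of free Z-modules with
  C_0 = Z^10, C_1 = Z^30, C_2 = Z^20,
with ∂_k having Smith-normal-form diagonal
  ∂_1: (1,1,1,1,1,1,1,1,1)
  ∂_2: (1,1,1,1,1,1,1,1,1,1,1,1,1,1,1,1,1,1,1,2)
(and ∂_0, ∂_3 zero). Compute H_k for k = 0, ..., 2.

H_0: b_0 = 10 − 0 − 9 = 1; torsion from ∂_1 factors > 1: none. So H_0 = Z.
H_1: b_1 = 30 − 9 − 20 = 1; torsion from ∂_2 factors > 1: [2]. So H_1 = Z × Z/2.
H_2: b_2 = 20 − 20 − 0 = 0; torsion from ∂_3 factors > 1: none. So H_2 = 0.

H_0 = Z,  H_1 = Z × Z/2,  H_2 = 0.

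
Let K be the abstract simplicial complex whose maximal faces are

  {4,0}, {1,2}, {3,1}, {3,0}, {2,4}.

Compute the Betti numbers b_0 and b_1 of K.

K has 5 vertices, 5 edges.
rank ∂_0 = 0, rank ∂_1 = 4 ⇒ b_0 = 5 − 0 − 4 = 1; all invariant factors of ∂_1 are 1 so no torsion. So H_0 = Z.
rank ∂_1 = 4, rank ∂_2 = 0 ⇒ b_1 = 5 − 4 − 0 = 1. So H_1 = Z.

b_0 = 1, b_1 = 1.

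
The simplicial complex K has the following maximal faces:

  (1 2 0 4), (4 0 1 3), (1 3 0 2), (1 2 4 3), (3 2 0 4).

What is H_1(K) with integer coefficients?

K has 5 vertices, 10 edges, 10 triangles, 5 3-simplices.
rank ∂_1 = 4, rank ∂_2 = 6 ⇒ b_1 = 10 − 4 − 6 = 0; all invariant factors of ∂_2 are 1 so no torsion. So H_1 = 0.

H_1 ≅ 0.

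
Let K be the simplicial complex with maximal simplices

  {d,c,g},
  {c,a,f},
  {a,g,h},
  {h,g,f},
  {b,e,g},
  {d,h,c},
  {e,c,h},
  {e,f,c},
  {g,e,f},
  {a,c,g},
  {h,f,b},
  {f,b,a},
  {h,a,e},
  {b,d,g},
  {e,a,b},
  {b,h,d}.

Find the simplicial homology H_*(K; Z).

Fix the vertex order a < b < c < d < e < f < g < h and write every simplex with vertices in increasing order. Then dim K = 2 and the simplices of K are:

  0-simplices (8): a, b, c, d, e, f, g, h
  1-simplices (24): ab, ac, ae, af, ag, ah, bd, be, bf, bg, bh, cd, ce, cf, cg, ch, dg, dh, ef, eg, eh, fg, fh, gh
  2-simplices (16): abe, abf, acf, acg, aeh, agh, bdg, bdh, beg, bfh, cdg, cdh, cef, ceh, efg, fgh

so the chain groups are C_0 ≅ Z^8, C_1 ≅ Z^24, C_2 ≅ Z^16.

Boundary ∂_1: C_1 → C_0 is given by ∂[p,q] = [q] − [p]. For instance
  ∂ac = c − a.
The resulting 8×24 matrix has rank 7, and its Smith normal form has invariant factors (1,1,1,1,1,1,1).

Boundary ∂_2: C_2 → C_1 sends each 2-simplex [p,q,r] to [q,r] − [p,r] + [p,q]. For instance
  ∂cef = ef − cf + ce,
  ∂aeh = eh − ah + ae.
As a 24×16 matrix over Z this has rank 15, with invariant factors (1,1,1,1,1,1,1,1,1,1,1,1,1,1,1).

From H_k ≅ ker(∂_k) / im(∂_{k+1}) we obtain:

  H_0: rank C_0 − rank ∂_1 = 8 − 7 = 1, and the invariant factors of ∂_1 are all 1, so H_0 = Z.
  H_1: rank ker ∂_1 − rank ∂_2 = (24 − 7) − 15 = 2, and the invariant factors of ∂_2 are all 1, so H_1 = Z^2.
  H_2: rank ker ∂_2 − rank ∂_3 = (16 − 15) − 0 = 1, and there is no ∂_3, so H_2 = Z.

H_0 = Z,  H_1 = Z^2,  H_2 = Z.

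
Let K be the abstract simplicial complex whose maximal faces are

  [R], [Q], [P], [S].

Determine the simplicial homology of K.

Fix the vertex order P < Q < R < S and write every simplex with vertices in increasing order. Then dim K = 0 and the simplices of K are:

  0-simplices (4): P, Q, R, S

giving chain groups C_0 ≅ Z^4.

Now H_k = ker ∂_k / im ∂_{k+1}, so:

  H_0: rank C_0 − rank ∂_1 = 4 − 0 = 4, and there is no ∂_1, so H_0 ≅ Z^4.

H_0 = Z^4.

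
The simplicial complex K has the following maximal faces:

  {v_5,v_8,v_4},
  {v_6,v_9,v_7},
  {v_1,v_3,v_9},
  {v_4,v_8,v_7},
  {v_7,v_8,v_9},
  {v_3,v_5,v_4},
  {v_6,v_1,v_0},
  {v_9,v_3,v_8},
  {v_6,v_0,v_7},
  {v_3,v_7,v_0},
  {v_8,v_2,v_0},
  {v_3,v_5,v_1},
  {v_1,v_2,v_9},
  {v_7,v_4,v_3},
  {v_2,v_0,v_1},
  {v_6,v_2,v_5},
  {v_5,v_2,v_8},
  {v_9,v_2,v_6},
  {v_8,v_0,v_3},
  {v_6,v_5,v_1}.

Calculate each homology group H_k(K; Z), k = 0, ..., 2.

H_0 ≅ Z,  H_1 ≅ Z ⊕ Z/2,  H_2 = 0.

We work with the vertex ordering v_0 < v_1 < v_2 < v_3 < v_4 < v_5 < v_6 < v_7 < v_8 < v_9. The simplices of K, each written with vertices in increasing order, are:

  0-simplices (10): [v_0], [v_1], [v_2], [v_3], [v_4], [v_5], [v_6], [v_7], [v_8], [v_9]
  1-simplices (30): (30 of them)
  2-simplices (20): (20 of them)

so the chain groups are C_0 ≅ Z^10, C_1 ≅ Z^30, C_2 ≅ Z^20.

∂_1: C_1 → C_0 sends each edge [p,q] (with p < q) to q − p. For instance
  ∂[v_2,v_6] = [v_6] − [v_2].
The 10×30 boundary matrix has rank 9 and Smith normal form diag(1,1,1,1,1,1,1,1,1).

∂_2: C_2 → C_1 maps a triangle to the signed sum of its edges. For instance
  ∂[v_1,v_3,v_5] = [v_3,v_5] − [v_1,v_5] + [v_1,v_3],
  ∂[v_0,v_1,v_2] = [v_1,v_2] − [v_0,v_2] + [v_0,v_1].
The 30×20 boundary matrix has rank 20 and Smith normal form diag(1,1,1,1,1,1,1,1,1,1,1,1,1,1,1,1,1,1,1,2).

Computing H_k = (kernel of ∂_k) / (image of ∂_{k+1}):

  H_0: rank C_0 − rank ∂_1 = 10 − 9 = 1, and the invariant factors of ∂_1 are all 1, so H_0 ≅ Z.
  H_1: rank ker ∂_1 − rank ∂_2 = (30 − 9) − 20 = 1, and ∂_2 has invariant factor 2 > 1, so H_1 ≅ Z ⊕ Z/2.
  H_2: rank ker ∂_2 − rank ∂_3 = (20 − 20) − 0 = 0, and there is no ∂_3, so H_2 ≅ 0.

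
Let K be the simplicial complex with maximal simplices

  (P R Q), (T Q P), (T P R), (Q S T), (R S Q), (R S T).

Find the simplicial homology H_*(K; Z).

Take the total order P < Q < R < S < T on the vertex set. Then K (dimension 2) consists of the simplices:

  0-simplices (5): P, Q, R, S, T
  1-simplices (9): PQ, PR, PT, QR, QS, QT, RS, RT, ST
  2-simplices (6): PQR, PQT, PRT, QRS, QST, RST

so the chain groups are C_0 ≅ Z^5, C_1 ≅ Z^9, C_2 ≅ Z^6.

The boundary map ∂_1: C_1 → C_0 sends each edge [p,q] (with p < q) to q − p. For instance
  ∂PQ = Q − P.
The resulting 5×9 matrix has rank 4, and its Smith normal form has invariant factors (1,1,1,1).

The boundary map ∂_2: C_2 → C_1 acts by ∂[p,q,r] = [q,r] − [p,r] + [p,q]. For instance
  ∂QST = ST − QT + QS,
  ∂QRS = RS − QS + QR.
This gives a 9×6 integer matrix of rank 5; reducing to Smith normal form yields diagonal entries (1,1,1,1,1).

Computing H_k = (kernel of ∂_k) / (image of ∂_{k+1}):

  H_0: rank C_0 − rank ∂_1 = 5 − 4 = 1, and the invariant factors of ∂_1 are all 1, so H_0 ≅ Z.
  H_1: rank ker ∂_1 − rank ∂_2 = (9 − 4) − 5 = 0, and the invariant factors of ∂_2 are all 1, so H_1 ≅ 0.
  H_2: rank ker ∂_2 − rank ∂_3 = (6 − 5) − 0 = 1, and there is no ∂_3, so H_2 ≅ Z.

As a check, the Euler characteristic is 5 − 9 + 6 = 2, which agrees with 1 − 0 + 1 = 2.

H_0 = Z,  H_1 = 0,  H_2 = Z.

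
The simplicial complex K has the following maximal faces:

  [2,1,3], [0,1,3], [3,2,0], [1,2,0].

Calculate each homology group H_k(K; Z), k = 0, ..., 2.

Take the total order 0 < 1 < 2 < 3 on the vertex set. Then K (dimension 2) consists of the simplices:

  0-simplices (4): [0], [1], [2], [3]
  1-simplices (6): [0,1], [0,2], [0,3], [1,2], [1,3], [2,3]
  2-simplices (4): [0,1,2], [0,1,3], [0,2,3], [1,2,3]

Hence C_0 ≅ Z^4, C_1 ≅ Z^6, C_2 ≅ Z^4.

∂_1: C_1 → C_0 sends each edge [p,q] (with p < q) to q − p. For instance
  ∂[0,2] = [2] − [0].
This gives a 4×6 integer matrix of rank 3; reducing to Smith normal form yields diagonal entries (1,1,1).

The boundary map ∂_2: C_2 → C_1 acts by ∂[p,q,r] = [q,r] − [p,r] + [p,q]. For instance
  ∂[0,1,2] = [1,2] − [0,2] + [0,1],
  ∂[0,2,3] = [2,3] − [0,3] + [0,2].
The resulting 6×4 matrix has rank 3, and its Smith normal form has invariant factors (1,1,1).

From H_k ≅ ker(∂_k) / im(∂_{k+1}) we obtain:

  H_0: rank C_0 − rank ∂_1 = 4 − 3 = 1, and the invariant factors of ∂_1 are all 1, so H_0 = Z.
  H_1: rank ker ∂_1 − rank ∂_2 = (6 − 3) − 3 = 0, and the invariant factors of ∂_2 are all 1, so H_1 = 0.
  H_2: rank ker ∂_2 − rank ∂_3 = (4 − 3) − 0 = 1, and there is no ∂_3, so H_2 = Z.

H_0 = Z,  H_1 = 0,  H_2 = Z.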